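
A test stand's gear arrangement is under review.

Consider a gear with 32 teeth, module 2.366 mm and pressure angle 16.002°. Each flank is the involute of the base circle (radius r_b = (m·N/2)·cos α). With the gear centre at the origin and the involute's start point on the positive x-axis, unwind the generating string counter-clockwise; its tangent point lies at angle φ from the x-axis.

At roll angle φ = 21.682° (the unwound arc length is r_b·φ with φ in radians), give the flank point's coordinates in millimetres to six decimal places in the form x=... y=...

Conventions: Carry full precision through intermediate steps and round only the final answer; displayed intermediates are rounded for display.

x=38.902144 y=0.647961

single-mesh involute tooth geometry (32T wheel at module 2.366)
pitch radius r_p = m·N/2 = 2.366·32/2 = 37.856000
base radius r_b = r_p·cos α = 37.856000·cos 16.002° = 36.389159
roll angle φ = 21.682° = 0.37842229 rad
x = r_b·(cos φ + φ·sin φ) = 38.902144
y = r_b·(sin φ − φ·cos φ) = 0.647961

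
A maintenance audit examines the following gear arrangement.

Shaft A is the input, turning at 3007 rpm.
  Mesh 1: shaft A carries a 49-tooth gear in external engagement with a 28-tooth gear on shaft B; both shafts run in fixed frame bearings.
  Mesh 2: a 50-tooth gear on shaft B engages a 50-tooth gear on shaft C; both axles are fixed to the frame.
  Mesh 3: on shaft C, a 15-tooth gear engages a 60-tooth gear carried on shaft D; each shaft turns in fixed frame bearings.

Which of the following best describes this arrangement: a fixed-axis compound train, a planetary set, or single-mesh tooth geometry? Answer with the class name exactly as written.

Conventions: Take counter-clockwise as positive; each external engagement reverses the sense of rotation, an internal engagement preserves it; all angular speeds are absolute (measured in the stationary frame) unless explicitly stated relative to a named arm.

3-mesh fixed-axis compound train (all bearings frame-fixed)
classification: fixed-axis compound train

fixed-axis compound train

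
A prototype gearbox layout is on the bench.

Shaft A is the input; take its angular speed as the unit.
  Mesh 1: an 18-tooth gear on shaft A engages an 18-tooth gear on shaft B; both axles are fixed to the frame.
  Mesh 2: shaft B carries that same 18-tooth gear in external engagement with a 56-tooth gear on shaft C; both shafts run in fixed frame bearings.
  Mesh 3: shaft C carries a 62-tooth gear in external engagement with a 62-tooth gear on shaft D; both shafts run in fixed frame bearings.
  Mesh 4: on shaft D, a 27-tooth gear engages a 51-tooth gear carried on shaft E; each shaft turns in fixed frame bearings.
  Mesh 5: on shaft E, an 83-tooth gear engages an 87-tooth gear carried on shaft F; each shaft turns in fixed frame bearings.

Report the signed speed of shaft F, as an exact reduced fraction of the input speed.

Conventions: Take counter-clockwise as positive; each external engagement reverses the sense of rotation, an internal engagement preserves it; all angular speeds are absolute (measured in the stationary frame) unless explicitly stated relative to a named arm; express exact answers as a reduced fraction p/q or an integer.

5-mesh fixed-axis compound train (all bearings frame-fixed)
mesh 1 [18T→18T]: |ω|/ω_in = 1×18/18 = 1, sense flips to −
mesh 2 [18T→56T]: |ω|/ω_in = 1×18/56 = 9/28, sense flips to +
mesh 3 [62T→62T]: |ω|/ω_in = (9/28)×62/62 = 9/28, sense flips to −
mesh 4 [27T→51T]: |ω|/ω_in = (9/28)×27/51 = 81/476, sense flips to +
mesh 5 [83T→87T]: |ω|/ω_in = (81/476)×83/87 = 2241/13804, sense flips to −
signed output speed (× input speed) = -2241/13804

-2241/13804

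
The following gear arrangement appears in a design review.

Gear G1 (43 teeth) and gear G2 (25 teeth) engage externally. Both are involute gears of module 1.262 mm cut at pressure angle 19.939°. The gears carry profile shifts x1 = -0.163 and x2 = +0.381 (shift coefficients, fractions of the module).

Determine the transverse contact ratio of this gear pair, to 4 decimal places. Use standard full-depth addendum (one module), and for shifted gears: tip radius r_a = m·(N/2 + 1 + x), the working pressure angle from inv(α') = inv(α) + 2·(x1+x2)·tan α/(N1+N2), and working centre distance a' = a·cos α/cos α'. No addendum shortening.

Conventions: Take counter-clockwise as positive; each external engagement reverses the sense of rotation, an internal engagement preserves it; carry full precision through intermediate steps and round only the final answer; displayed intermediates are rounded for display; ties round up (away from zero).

topology: single-mesh involute geometry — m = 1.262, 43T/25T pair
base radii: r_b1 = 25.506545, r_b2 = 14.829387
tip radii: r_a1 = 28.189294, r_a2 = 17.517822
inv(α') = inv(19.939°) + 2·(-0.163+0.381)·tan α/(43+25) = 0.01708978  ⇒  α' = 20.90028°
a' = a·cos α / cos α' = 42.9080·cos 19.939°/cos 20.90028° = 43.176852
action lengths: √(r_a1²−r_b1²) = 12.002185, √(r_a2²−r_b2²) = 9.325415
base pitch p_b = π·m·cos α = 3.727031
CR = (12.002185 + 9.325415 − 43.176852·sin 20.90028°)/3.727031 = 1.589623
contact ratio ≈ 1.5896

1.5896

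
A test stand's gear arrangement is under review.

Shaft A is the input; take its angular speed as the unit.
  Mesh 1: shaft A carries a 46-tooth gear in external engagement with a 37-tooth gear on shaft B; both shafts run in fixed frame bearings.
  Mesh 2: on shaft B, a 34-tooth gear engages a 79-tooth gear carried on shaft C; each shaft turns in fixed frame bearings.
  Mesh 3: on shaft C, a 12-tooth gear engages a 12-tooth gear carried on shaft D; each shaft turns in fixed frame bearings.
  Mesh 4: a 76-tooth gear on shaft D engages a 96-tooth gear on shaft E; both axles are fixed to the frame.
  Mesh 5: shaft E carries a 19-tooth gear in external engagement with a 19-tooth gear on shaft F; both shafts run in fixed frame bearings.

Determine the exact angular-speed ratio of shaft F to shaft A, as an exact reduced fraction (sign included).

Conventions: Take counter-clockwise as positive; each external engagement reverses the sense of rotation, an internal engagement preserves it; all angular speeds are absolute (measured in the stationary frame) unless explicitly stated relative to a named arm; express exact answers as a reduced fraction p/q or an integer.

-7429/17538

class = fixed-axis compound train [5 meshes; 5 ratios multiply, 5 sense flips]
mesh 1 [46T→37T]: running ratio 46/37, sense −
mesh 2 [34T→79T]: running ratio 1564/2923, sense +
mesh 3 [12T→12T]: running ratio 1564/2923, sense −
mesh 4 [76T→96T]: running ratio 7429/17538, sense +
mesh 5 [19T→19T]: running ratio 7429/17538, sense −
ω_out/ω_in = -7429/17538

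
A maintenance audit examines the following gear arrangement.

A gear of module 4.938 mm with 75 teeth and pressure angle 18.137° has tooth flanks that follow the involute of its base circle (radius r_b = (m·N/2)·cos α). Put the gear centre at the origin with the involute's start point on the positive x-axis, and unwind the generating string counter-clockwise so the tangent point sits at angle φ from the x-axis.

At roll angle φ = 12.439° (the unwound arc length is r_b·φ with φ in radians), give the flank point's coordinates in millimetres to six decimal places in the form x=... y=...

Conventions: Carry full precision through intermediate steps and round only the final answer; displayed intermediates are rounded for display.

x=180.072934 y=0.597405

class = single-mesh tooth geometry [base-circle involute, m = 4.938, 75T]
pitch radius r_p = m·N/2 = 4.938·75/2 = 185.175000
base radius r_b = r_p·cos α = 185.175000·cos 18.137° = 175.974563
roll angle φ = 12.439° = 0.21710151 rad
x = r_b·(cos φ + φ·sin φ) = 180.072934
y = r_b·(sin φ − φ·cos φ) = 0.597405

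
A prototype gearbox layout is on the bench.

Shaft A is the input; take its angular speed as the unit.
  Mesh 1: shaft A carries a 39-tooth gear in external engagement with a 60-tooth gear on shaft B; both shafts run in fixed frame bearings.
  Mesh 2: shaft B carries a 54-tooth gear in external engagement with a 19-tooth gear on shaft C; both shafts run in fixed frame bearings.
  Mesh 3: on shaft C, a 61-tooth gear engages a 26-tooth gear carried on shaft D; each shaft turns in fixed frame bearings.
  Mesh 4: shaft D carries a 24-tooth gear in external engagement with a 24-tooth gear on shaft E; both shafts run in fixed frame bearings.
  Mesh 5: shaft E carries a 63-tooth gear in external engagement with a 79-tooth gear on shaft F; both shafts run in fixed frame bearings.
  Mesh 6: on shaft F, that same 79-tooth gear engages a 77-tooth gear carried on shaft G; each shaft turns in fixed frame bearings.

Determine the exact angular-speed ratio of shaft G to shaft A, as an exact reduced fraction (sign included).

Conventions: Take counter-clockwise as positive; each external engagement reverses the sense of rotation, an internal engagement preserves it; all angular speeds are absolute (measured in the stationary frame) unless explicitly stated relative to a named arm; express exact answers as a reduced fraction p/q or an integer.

14823/4180

class = fixed-axis compound train [6 meshes; 6 ratios multiply, 6 sense flips]
mesh 1 [39T→60T]: running ratio 13/20, sense −
mesh 2 [54T→19T]: running ratio 351/190, sense +
mesh 3 [61T→26T]: running ratio 1647/380, sense −
mesh 4 [24T→24T]: running ratio 1647/380, sense +
mesh 5 [63T→79T]: running ratio 103761/30020, sense −
mesh 6 [79T→77T]: running ratio 14823/4180, sense +
ω_out/ω_in = 14823/4180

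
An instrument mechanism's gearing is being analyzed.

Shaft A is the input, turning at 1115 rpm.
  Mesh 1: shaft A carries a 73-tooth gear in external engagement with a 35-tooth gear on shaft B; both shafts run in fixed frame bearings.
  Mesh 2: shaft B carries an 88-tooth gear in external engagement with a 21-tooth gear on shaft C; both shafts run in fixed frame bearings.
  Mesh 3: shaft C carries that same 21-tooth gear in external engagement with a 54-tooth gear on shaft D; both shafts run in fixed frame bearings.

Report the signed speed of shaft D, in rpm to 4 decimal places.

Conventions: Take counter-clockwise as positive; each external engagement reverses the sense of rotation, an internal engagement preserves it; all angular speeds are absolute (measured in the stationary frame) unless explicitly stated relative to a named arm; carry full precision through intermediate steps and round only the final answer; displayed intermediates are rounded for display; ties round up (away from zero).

topology: fixed-axis compound train — 3 meshes, A→D
mesh 1 [73T→35T]: ω = 1115.0000×73/35 = 2325.5714 rpm, sense flips to −
mesh 2 [88T→21T]: ω = 2325.5714×88/21 = 9745.2517 rpm, sense flips to +
mesh 3 [21T→54T]: ω = 9745.2517×21/54 = 3789.8201 rpm, sense flips to −
signed output speed = -3789.8201 rpm

-3789.8201 rpm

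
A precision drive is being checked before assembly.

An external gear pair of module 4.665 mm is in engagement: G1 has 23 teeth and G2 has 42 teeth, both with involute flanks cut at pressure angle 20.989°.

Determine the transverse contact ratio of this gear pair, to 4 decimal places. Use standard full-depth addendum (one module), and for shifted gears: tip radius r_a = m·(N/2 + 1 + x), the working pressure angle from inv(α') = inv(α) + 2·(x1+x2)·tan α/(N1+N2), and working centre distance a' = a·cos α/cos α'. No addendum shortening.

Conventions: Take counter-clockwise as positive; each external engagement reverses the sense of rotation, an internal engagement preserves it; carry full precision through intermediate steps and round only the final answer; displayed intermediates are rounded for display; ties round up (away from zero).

recognized (one external pair, fixed centres): single-mesh tooth geometry, m = 4.665, N1 = 23, N2 = 42
base radii: r_b1 = 50.087946, r_b2 = 91.464945
tip radii: r_a1 = 58.312500, r_a2 = 102.630000
no profile shift: α' = α, a' = a
action lengths: √(r_a1²−r_b1²) = 29.858756, √(r_a2²−r_b2²) = 46.551915
base pitch p_b = π·m·cos α = 13.683124
CR = (29.858756 + 46.551915 − 151.612500·sin 20.98900°)/13.683124 = 1.615478
contact ratio ≈ 1.6155

1.6155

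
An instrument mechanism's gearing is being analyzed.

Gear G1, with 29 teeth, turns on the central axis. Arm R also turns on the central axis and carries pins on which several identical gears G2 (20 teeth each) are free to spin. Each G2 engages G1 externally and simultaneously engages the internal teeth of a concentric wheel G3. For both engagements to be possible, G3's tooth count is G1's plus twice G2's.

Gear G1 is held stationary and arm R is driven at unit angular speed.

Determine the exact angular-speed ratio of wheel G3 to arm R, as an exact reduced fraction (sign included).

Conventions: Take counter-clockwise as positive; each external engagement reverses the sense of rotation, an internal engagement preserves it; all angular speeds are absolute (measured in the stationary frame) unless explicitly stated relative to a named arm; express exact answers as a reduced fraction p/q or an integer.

98/69

recognized (axles ride arm R): planetary set, 29/20/69 teeth
ring teeth: 29 + 2·20 = 69
29(ω_sun−ω_arm) = −69(ω_ring−ω_arm),  ω_sun = 0, ω_arm = 1
ω_ring = 1 − (29/69)(0−1) = 98/69
ω_out/ω_in = 98/69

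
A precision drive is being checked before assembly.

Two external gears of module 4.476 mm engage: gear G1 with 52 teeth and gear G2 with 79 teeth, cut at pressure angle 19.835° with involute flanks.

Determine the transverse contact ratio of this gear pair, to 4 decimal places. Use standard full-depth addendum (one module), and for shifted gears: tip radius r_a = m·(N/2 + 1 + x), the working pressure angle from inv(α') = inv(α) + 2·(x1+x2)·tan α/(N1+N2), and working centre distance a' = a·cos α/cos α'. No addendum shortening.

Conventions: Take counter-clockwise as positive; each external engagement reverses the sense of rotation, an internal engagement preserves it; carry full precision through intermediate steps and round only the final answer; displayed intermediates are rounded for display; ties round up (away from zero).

recognized (one external pair, fixed centres): single-mesh tooth geometry, m = 4.476, N1 = 52, N2 = 79
base radii: r_b1 = 109.471839, r_b2 = 166.312986
tip radii: r_a1 = 120.852000, r_a2 = 181.278000
no profile shift: α' = α, a' = a
action lengths: √(r_a1²−r_b1²) = 51.196898, √(r_a2²−r_b2²) = 72.122839
base pitch p_b = π·m·cos α = 13.227536
CR = (51.196898 + 72.122839 − 293.178000·sin 19.83500°)/13.227536 = 1.802357
contact ratio ≈ 1.8024

1.8024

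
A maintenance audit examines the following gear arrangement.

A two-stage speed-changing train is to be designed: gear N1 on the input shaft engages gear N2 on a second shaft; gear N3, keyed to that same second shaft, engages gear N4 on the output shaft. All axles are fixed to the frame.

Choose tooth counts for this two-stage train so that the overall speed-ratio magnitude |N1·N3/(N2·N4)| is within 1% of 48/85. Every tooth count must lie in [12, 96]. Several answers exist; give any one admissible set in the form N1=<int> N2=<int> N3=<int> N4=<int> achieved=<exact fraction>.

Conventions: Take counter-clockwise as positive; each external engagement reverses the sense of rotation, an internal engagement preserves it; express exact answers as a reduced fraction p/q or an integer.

N1=12 N2=15 N3=12 N4=17 achieved=48/85

topology: fixed-axis compound train — 2 stages, target 48/85
target = 48/85 in lowest terms: an exact hit needs N1·N3 = k·48 and N2·N4 = k·85 for one integer k, every count in [12, 96]; additionally prefer no 1:1 stage (N1 ≠ N2, N3 ≠ N4)
k = 1…2: no 1:1-free in-range split of k·48 and k·85 into factor pairs; take k = 3
k = 3: N1·N3 = 144 = 12·12, N2·N4 = 255 = 15·17
achieved = 12·12/(15·17) = 48/85; |achieved − target| = 0 ≤ 12/2125 ✓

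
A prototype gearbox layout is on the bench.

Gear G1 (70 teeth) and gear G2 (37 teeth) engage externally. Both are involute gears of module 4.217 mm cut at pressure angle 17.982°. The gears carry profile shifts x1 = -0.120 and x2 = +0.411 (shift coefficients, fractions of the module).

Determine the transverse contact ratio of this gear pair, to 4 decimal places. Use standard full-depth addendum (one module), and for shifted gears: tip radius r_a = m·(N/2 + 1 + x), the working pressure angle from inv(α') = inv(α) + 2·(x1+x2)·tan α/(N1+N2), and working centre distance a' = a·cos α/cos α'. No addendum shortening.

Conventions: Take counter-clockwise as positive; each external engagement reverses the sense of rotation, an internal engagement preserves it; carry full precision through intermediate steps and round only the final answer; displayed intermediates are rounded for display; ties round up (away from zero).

1.7693

class = single-mesh tooth geometry [involute pair 70T × 37T, m = 4.217]
base radii: r_b1 = 140.385508, r_b2 = 74.203769
tip radii: r_a1 = 151.305960, r_a2 = 83.964687
inv(α') = inv(17.982°) + 2·(-0.120+0.411)·tan α/(70+37) = 0.01249273  ⇒  α' = 18.89190°
a' = a·cos α / cos α' = 225.6095·cos 17.982°/cos 18.89190° = 226.807116
action lengths: √(r_a1²−r_b1²) = 56.439371, √(r_a2²−r_b2²) = 39.292103
base pitch p_b = π·m·cos α = 12.600974
CR = (56.439371 + 39.292103 − 226.807116·sin 18.89190°)/12.600974 = 1.769311
contact ratio ≈ 1.7693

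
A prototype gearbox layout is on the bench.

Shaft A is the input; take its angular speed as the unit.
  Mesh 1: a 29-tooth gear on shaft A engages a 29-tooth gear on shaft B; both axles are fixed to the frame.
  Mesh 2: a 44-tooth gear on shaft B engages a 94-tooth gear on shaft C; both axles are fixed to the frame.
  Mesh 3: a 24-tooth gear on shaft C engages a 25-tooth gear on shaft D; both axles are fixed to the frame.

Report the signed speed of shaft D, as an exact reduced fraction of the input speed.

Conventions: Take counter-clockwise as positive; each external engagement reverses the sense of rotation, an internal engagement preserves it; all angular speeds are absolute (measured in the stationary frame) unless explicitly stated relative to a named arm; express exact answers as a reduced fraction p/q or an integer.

3-mesh fixed-axis compound train (all bearings frame-fixed)
mesh 1 [29T→29T]: |ω|/ω_in = 1×29/29 = 1, sense flips to −
mesh 2 [44T→94T]: |ω|/ω_in = 1×44/94 = 22/47, sense flips to +
mesh 3 [24T→25T]: |ω|/ω_in = (22/47)×24/25 = 528/1175, sense flips to −
signed output speed (× input speed) = -528/1175

-528/1175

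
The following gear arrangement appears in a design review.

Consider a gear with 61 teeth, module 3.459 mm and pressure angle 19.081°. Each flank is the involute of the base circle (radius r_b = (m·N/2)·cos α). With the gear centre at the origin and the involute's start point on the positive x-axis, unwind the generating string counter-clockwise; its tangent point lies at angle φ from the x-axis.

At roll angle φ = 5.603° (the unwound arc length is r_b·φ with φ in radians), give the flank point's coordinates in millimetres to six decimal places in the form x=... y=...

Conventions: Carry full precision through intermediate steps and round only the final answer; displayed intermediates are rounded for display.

topology: single-mesh involute geometry — m = 3.459, N = 61
pitch radius r_p = m·N/2 = 3.459·61/2 = 105.499500
base radius r_b = r_p·cos α = 105.499500·cos 19.081° = 99.703080
roll angle φ = 5.603° = 0.09779080 rad
x = r_b·(cos φ + φ·sin φ) = 100.178673
y = r_b·(sin φ − φ·cos φ) = 0.031050

x=100.178673 y=0.031050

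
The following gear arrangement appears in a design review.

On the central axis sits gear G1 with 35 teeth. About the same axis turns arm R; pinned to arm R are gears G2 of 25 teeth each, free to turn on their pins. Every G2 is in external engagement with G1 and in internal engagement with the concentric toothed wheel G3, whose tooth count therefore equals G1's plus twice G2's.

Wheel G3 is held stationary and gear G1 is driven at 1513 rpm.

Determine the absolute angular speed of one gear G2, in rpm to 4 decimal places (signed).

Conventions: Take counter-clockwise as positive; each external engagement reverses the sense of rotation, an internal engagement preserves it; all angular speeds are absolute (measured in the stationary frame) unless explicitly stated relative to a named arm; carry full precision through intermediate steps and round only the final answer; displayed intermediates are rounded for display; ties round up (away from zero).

-1059.1000 rpm

recognized (axles ride arm R): planetary set, 35/25/85 teeth
normalise by the input: solve with ω_sun = 1, then scale by 1513 rpm
ring teeth: 35 + 2·25 = 85
35(ω_sun−ω_arm) = −85(ω_ring−ω_arm),  ω_ring = 0, ω_sun = 1
35(1−ω_arm) = −85(0−ω_arm)  ⇒  120·ω_arm = 35  ⇒  ω_arm = 7/24
sun–planet mesh: 35·(1−7/24) = −25·(ω_p−ω_arm)  ⇒  ω_p−ω_arm = -119/120
ω_p = 7/24 − 119/120 = -7/10
scale: ω_p = -7/10 × 1513 rpm = -1059.1000 rpm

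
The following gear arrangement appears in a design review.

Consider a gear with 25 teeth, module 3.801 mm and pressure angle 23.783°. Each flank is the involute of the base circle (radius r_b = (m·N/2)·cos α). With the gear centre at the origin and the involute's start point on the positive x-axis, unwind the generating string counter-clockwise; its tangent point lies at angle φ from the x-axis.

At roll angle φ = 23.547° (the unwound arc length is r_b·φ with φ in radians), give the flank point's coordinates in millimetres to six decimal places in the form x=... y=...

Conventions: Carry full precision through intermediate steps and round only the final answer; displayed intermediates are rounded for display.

x=46.995783 y=0.989080

single-mesh involute tooth geometry (25T wheel at module 3.801)
pitch radius r_p = m·N/2 = 3.801·25/2 = 47.512500
base radius r_b = r_p·cos α = 47.512500·cos 23.783° = 43.477708
roll angle φ = 23.547° = 0.41097268 rad
x = r_b·(cos φ + φ·sin φ) = 46.995783
y = r_b·(sin φ − φ·cos φ) = 0.989080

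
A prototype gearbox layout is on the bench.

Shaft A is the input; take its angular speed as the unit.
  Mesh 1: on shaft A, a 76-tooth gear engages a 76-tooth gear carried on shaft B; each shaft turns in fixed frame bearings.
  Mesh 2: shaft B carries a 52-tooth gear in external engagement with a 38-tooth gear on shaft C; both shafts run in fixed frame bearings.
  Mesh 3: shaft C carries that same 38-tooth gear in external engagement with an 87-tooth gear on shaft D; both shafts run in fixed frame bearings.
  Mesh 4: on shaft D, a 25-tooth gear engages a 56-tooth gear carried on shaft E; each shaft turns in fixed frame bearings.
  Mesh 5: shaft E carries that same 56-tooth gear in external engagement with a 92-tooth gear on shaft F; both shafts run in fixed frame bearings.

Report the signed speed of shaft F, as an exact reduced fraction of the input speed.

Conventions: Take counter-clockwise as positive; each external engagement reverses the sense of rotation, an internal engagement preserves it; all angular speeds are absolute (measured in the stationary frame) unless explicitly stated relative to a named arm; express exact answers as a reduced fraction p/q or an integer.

-325/2001

5-mesh fixed-axis compound train (all bearings frame-fixed)
mesh 1 [76T→76T]: |ω|/ω_in = 1×76/76 = 1, sense flips to −
mesh 2 [52T→38T]: |ω|/ω_in = 1×52/38 = 26/19, sense flips to +
mesh 3 [38T→87T]: |ω|/ω_in = (26/19)×38/87 = 52/87, sense flips to −
mesh 4 [25T→56T]: |ω|/ω_in = (52/87)×25/56 = 325/1218, sense flips to +
mesh 5 [56T→92T]: |ω|/ω_in = (325/1218)×56/92 = 325/2001, sense flips to −
signed output speed (× input speed) = -325/2001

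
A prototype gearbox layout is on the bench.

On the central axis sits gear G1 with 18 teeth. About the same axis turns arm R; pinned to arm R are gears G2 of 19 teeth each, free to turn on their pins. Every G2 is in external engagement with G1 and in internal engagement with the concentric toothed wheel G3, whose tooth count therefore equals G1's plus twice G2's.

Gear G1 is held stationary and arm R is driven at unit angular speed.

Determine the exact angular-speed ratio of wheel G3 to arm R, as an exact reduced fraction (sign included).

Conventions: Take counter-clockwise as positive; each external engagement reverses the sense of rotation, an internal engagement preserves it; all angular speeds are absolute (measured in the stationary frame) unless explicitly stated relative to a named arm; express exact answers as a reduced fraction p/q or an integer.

planetary set (18T centre, 19T on arm, 56T internal) — Willis relation
ring teeth: 18 + 2·19 = 56
18(ω_sun−ω_arm) = −56(ω_ring−ω_arm),  ω_sun = 0, ω_arm = 1
ω_ring = 1 − (18/56)(0−1) = 37/28
ω_out/ω_in = 37/28

37/28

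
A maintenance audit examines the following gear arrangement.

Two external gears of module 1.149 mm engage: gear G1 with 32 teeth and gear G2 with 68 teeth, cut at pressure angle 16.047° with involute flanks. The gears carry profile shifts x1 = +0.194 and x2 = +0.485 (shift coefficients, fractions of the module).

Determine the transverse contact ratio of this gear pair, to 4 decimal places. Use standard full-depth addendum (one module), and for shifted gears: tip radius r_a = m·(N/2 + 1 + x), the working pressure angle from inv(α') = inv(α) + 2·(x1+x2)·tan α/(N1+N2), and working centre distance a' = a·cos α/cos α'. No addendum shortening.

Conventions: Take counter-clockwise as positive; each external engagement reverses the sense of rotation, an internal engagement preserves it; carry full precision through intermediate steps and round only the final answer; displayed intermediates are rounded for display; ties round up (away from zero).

1.8454

recognized (one external pair, fixed centres): single-mesh tooth geometry, m = 1.149, N1 = 32, N2 = 68
base radii: r_b1 = 17.667672, r_b2 = 37.543804
tip radii: r_a1 = 19.755906, r_a2 = 40.772265
inv(α') = inv(16.047°) + 2·(+0.194+0.485)·tan α/(32+68) = 0.01146642  ⇒  α' = 18.37474°
a' = a·cos α / cos α' = 57.4500·cos 16.047°/cos 18.37474° = 58.177659
action lengths: √(r_a1²−r_b1²) = 8.840202, √(r_a2²−r_b2²) = 15.900956
base pitch p_b = π·m·cos α = 3.469039
CR = (8.840202 + 15.900956 − 58.177659·sin 18.37474°)/3.469039 = 1.845404
contact ratio ≈ 1.8454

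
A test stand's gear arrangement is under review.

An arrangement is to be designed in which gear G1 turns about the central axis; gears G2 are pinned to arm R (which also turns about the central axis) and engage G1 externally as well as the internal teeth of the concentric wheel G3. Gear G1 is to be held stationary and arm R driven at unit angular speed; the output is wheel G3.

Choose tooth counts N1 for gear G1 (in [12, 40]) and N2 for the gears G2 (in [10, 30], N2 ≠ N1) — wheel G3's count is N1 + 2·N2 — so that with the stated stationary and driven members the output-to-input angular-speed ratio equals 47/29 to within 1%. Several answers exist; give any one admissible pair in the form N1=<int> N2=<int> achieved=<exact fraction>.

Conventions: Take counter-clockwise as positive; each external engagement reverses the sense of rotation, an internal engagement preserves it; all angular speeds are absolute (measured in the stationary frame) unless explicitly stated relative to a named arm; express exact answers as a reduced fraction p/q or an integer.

N1=36 N2=11 achieved=47/29

design class (target 47/29): planetary set
Willis with ω_sun = 0: ω_ring/ω_arm = (N1+N3)/N3; set equal to 47/29  ⇒  N3/N1 = 1/(47/29 − 1) = 29/18
N3 = N1 + 2·N2  ⇒  N2/N1 = (N3/N1 − 1)/2 = (29/18 − 1)/2 = 11/36
smallest multiple with N1 ≥ 12 and N2 ≥ 10: k = 1  ⇒  N1 = 1·36 = 36, N2 = 1·11 = 11 (N1 ≤ 40, N2 ≤ 30, N2 ≠ N1 ✓), N3 = 36 + 2·11 = 58
check: (N1+N3)/N3 with N1 = 36, N3 = 58 gives 47/29; |achieved − target| = 0 ≤ 47/2900 ✓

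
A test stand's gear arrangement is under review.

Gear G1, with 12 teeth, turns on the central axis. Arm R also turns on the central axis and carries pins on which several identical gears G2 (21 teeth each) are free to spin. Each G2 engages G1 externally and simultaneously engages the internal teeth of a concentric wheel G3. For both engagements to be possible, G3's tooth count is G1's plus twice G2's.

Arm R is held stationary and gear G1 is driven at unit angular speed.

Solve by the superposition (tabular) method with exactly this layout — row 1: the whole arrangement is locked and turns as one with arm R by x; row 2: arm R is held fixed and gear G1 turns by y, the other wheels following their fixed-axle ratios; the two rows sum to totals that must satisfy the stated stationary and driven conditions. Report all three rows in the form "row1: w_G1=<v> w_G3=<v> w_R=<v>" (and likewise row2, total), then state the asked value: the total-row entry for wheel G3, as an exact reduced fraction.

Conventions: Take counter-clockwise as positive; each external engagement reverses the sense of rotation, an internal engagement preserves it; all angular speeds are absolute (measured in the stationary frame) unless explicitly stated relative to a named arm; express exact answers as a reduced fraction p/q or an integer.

row1: w_G1=0 w_G3=0 w_R=0
row2: w_G1=1 w_G3=-2/9 w_R=0
total: w_G1=1 w_G3=-2/9 w_R=0
asked value: -2/9

recognized (axles ride arm R): planetary set, 12/21/54 teeth
superposition row 1 [locked train]: every member turns x
row 2: sun turns y, ring = −(12/54)·y, arm 0
boundary: total ω_arm = x = 0 and total ω_sun = x + y = 1  ⇒  y = 1, x = 0
row 2 ring = −(12/54)·1 = -2/9
totals (row 1 + row 2): sun 0 + 1 = 1, ring 0 + (-2/9) = -2/9, arm 0 + 0 = 0
asked cell (total, ring) = -2/9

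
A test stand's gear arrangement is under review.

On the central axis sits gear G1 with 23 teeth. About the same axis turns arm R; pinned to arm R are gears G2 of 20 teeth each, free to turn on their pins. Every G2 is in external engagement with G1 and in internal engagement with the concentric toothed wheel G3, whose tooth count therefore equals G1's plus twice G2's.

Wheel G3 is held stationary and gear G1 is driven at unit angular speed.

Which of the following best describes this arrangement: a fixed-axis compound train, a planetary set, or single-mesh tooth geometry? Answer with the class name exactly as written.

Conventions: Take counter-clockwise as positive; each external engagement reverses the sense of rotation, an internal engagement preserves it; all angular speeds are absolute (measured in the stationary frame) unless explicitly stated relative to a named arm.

class = planetary set [G3 = 23+2·20 = 63; Willis about the carrier]
classification: planetary set

planetary set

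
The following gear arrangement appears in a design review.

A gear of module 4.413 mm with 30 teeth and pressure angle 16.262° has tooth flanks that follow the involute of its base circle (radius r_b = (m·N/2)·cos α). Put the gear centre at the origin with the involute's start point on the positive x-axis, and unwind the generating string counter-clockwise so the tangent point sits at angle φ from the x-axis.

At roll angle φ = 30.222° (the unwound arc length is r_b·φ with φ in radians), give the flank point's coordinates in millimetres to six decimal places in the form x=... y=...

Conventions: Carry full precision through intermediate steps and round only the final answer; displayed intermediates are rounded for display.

x=71.781388 y=3.023021

class = single-mesh tooth geometry [base-circle involute, m = 4.413, 30T]
pitch radius r_p = m·N/2 = 4.413·30/2 = 66.195000
base radius r_b = r_p·cos α = 66.195000·cos 16.262° = 63.546619
roll angle φ = 30.222° = 0.52747341 rad
x = r_b·(cos φ + φ·sin φ) = 71.781388
y = r_b·(sin φ − φ·cos φ) = 3.023021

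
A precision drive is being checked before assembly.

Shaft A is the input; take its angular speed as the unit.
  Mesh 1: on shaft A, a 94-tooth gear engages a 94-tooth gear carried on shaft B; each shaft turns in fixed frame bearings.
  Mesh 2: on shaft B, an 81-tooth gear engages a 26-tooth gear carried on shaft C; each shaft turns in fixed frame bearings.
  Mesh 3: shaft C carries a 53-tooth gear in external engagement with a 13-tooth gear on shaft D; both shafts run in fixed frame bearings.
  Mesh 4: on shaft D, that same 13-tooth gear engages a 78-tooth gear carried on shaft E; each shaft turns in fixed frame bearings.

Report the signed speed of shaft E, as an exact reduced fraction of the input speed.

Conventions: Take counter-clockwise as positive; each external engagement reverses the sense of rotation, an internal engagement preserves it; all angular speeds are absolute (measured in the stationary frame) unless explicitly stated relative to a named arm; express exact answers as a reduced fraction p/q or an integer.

1431/676

4-mesh fixed-axis compound train (all bearings frame-fixed)
mesh 1 [94T→94T]: |ω|/ω_in = 1×94/94 = 1, sense flips to −
mesh 2 [81T→26T]: |ω|/ω_in = 1×81/26 = 81/26, sense flips to +
mesh 3 [53T→13T]: |ω|/ω_in = (81/26)×53/13 = 4293/338, sense flips to −
mesh 4 [13T→78T]: |ω|/ω_in = (4293/338)×13/78 = 1431/676, sense flips to +
signed output speed (× input speed) = 1431/676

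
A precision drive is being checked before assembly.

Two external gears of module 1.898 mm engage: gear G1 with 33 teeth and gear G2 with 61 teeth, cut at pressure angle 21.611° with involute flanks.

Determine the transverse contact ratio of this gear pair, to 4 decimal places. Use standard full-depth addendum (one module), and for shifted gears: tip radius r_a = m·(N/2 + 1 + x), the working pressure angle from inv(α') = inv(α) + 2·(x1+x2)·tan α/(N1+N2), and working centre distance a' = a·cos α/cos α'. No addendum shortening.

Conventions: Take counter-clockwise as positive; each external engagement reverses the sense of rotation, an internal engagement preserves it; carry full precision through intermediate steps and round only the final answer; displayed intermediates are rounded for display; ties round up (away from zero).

1.6536

class = single-mesh tooth geometry [involute pair 33T × 61T, m = 1.898]
base radii: r_b1 = 29.115596, r_b2 = 53.819739
tip radii: r_a1 = 33.215000, r_a2 = 59.787000
no profile shift: α' = α, a' = a
action lengths: √(r_a1²−r_b1²) = 15.984939, √(r_a2²−r_b2²) = 26.036918
base pitch p_b = π·m·cos α = 5.543597
CR = (15.984939 + 26.036918 − 89.206000·sin 21.61100°)/5.543597 = 1.653622
contact ratio ≈ 1.6536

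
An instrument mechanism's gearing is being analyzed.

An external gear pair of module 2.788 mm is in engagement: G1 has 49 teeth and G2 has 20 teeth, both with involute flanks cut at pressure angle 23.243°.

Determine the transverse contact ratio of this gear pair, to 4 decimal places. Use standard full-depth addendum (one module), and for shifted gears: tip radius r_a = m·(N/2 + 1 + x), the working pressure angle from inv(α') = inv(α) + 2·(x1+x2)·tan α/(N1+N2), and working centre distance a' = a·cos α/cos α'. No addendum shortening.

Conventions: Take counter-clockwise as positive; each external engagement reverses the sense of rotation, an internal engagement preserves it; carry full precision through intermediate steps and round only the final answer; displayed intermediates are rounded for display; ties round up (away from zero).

1.5281

topology: single-mesh involute geometry — m = 2.788, 49T/20T pair
base radii: r_b1 = 62.762246, r_b2 = 25.617243
tip radii: r_a1 = 71.094000, r_a2 = 30.668000
no profile shift: α' = α, a' = a
action lengths: √(r_a1²−r_b1²) = 33.395468, √(r_a2²−r_b2²) = 16.860696
base pitch p_b = π·m·cos α = 8.047894
CR = (33.395468 + 16.860696 − 96.186000·sin 23.24300°)/8.047894 = 1.528118
contact ratio ≈ 1.5281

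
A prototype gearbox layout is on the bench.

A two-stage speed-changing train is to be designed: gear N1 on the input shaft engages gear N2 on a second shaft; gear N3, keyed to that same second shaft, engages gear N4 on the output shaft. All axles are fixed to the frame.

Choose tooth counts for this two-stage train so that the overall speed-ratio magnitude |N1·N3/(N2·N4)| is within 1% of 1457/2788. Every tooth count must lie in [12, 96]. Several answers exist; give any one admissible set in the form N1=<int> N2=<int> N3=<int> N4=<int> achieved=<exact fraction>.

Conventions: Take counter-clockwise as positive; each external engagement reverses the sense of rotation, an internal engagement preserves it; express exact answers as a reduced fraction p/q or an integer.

N1=31 N2=34 N3=47 N4=82 achieved=1457/2788

2-stage fixed-axis compound train for ratio 1457/2788
target = 1457/2788 in lowest terms: an exact hit needs N1·N3 = k·1457 and N2·N4 = k·2788 for one integer k, every count in [12, 96]; additionally prefer no 1:1 stage (N1 ≠ N2, N3 ≠ N4)
k = 1: N1·N3 = 1457 = 31·47, N2·N4 = 2788 = 34·82
achieved = 31·47/(34·82) = 1457/2788; |achieved − target| = 0 ≤ 1457/278800 ✓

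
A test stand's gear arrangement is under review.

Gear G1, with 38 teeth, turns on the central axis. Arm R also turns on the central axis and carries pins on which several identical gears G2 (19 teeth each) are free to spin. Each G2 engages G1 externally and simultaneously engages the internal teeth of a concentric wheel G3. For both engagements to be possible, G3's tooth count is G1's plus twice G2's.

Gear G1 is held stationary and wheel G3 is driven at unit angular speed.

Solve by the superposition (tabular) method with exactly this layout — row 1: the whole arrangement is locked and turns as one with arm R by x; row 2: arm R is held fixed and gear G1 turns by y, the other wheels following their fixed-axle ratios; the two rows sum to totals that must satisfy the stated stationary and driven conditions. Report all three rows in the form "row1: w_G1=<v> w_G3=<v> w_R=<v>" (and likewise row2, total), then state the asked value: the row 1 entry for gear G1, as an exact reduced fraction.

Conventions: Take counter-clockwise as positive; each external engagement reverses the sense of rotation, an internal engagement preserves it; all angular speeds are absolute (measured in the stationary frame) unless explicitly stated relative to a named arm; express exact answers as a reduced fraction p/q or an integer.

planetary set (38T centre, 19T on arm, 76T internal) — Willis relation
row 1 (train locked, turned with arm): all members turn x
row 2: sun turns y, ring = −(38/76)·y, arm 0
boundary: total ω_sun = x + y = 0 and total ω_ring = x − (38/76)·y = 1  ⇒  y = -2/3, x = 2/3
row 2 ring = −(38/76)·(-2/3) = 1/3
totals (row 1 + row 2): sun 2/3 + (-2/3) = 0, ring 2/3 + 1/3 = 1, arm 2/3 + 0 = 2/3
asked cell (row1, sun) = 2/3

row1: w_G1=2/3 w_G3=2/3 w_R=2/3
row2: w_G1=-2/3 w_G3=1/3 w_R=0
total: w_G1=0 w_G3=1 w_R=2/3
asked value: 2/3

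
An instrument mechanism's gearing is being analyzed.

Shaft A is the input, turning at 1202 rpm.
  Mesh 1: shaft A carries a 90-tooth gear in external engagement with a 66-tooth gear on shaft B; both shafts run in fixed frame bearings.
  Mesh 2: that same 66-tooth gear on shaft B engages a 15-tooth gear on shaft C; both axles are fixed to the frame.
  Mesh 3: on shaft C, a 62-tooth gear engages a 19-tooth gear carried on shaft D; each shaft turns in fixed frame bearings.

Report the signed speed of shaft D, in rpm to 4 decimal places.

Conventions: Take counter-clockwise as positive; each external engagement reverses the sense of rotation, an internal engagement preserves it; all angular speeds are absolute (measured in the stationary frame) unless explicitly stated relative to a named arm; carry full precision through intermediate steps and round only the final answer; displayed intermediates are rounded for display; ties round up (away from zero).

-23533.8947 rpm

topology: fixed-axis compound train — 3 meshes, A→D
mesh 1 [90T→66T]: ω = 1202.0000×90/66 = 1639.0909 rpm, sense flips to −
mesh 2 [66T→15T]: ω = 1639.0909×66/15 = 7212.0000 rpm, sense flips to +
mesh 3 [62T→19T]: ω = 7212.0000×62/19 = 23533.8947 rpm, sense flips to −
signed output speed = -23533.8947 rpm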